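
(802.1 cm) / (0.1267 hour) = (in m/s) 0.01759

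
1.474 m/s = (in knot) 2.865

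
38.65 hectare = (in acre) 95.51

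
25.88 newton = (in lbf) 5.818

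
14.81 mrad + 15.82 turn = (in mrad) 9.941e+04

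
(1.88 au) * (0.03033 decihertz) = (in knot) 1.658e+09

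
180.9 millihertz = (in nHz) 1.809e+08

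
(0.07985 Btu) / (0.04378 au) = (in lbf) 2.892e-09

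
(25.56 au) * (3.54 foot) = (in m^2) 4.126e+12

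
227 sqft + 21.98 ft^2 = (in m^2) 23.13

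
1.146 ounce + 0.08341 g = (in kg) 0.03257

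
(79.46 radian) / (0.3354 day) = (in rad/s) 0.002742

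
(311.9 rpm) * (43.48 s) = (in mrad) 1.42e+06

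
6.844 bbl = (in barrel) 6.844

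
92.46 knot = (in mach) 0.1397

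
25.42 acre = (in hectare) 10.29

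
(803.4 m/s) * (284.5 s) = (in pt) 6.479e+08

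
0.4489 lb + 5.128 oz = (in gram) 349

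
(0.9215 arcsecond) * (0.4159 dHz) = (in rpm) 1.774e-06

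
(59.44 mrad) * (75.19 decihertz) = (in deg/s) 25.61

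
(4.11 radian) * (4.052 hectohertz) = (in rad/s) 1665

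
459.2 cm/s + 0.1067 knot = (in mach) 0.01365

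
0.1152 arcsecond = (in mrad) 0.0005585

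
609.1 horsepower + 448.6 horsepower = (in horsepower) 1058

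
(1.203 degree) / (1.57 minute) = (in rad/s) 0.0002229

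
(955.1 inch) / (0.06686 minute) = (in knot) 11.76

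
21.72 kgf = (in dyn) 2.13e+07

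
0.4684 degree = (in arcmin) 28.1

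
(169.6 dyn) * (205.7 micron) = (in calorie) 8.338e-08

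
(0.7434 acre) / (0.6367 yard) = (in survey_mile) 3.211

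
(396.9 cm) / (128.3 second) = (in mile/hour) 0.0692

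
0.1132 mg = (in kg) 1.132e-07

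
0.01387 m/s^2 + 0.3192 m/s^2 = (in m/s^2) 0.3331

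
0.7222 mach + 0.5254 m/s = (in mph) 551.3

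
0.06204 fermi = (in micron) 6.204e-11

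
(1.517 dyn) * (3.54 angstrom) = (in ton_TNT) 1.284e-24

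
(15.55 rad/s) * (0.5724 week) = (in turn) 8.568e+05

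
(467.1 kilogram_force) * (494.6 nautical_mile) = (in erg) 4.196e+16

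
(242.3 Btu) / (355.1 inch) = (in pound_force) 6372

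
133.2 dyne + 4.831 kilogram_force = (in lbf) 10.65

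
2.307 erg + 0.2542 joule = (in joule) 0.2542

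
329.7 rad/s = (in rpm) 3148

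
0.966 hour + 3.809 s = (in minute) 58.02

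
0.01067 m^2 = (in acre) 2.637e-06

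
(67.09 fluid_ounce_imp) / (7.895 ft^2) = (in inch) 0.1023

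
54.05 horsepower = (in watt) 4.031e+04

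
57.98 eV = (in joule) 9.289e-18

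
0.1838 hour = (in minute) 11.03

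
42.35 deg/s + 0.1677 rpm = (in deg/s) 43.36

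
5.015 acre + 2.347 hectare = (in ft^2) 4.711e+05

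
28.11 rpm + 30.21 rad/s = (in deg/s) 1900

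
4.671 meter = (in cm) 467.1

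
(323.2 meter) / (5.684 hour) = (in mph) 0.03533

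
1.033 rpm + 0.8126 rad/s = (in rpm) 8.793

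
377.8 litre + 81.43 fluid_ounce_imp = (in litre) 380.1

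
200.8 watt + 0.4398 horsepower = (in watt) 528.8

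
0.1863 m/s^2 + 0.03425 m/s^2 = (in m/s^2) 0.2205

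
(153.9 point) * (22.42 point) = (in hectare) 4.294e-08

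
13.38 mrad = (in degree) 0.7666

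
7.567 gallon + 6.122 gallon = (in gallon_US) 13.69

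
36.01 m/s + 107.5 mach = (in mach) 107.6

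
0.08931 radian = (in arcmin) 307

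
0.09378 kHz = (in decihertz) 937.8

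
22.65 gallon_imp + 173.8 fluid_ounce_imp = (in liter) 107.9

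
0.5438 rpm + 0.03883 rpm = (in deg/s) 3.496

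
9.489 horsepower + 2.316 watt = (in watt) 7078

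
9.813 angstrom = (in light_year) 1.037e-25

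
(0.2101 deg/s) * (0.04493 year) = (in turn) 826.9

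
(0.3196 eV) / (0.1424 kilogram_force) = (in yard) 4.01e-20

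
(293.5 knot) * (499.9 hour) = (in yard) 2.972e+08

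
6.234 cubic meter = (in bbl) 39.21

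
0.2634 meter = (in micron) 2.634e+05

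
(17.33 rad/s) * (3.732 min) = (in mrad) 3.881e+06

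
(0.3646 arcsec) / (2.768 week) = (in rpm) 1.008e-11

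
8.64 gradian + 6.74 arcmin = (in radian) 0.1377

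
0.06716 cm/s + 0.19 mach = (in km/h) 232.9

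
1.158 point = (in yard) 0.0004468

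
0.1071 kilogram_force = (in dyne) 1.05e+05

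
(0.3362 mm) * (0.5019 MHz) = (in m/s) 168.7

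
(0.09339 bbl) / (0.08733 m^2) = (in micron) 1.7e+05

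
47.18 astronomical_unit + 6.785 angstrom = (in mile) 4.386e+09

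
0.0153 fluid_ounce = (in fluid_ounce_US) 0.0153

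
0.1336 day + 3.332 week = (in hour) 563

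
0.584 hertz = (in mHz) 584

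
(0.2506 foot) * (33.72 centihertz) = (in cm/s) 2.576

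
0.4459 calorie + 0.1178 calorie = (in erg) 2.359e+07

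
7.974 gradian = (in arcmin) 430.6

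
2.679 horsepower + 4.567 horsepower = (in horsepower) 7.246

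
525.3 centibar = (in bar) 5.253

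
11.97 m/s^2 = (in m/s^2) 11.97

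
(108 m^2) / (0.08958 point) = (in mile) 2124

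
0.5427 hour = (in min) 32.56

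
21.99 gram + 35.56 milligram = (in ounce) 0.7769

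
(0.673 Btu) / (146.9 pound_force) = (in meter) 1.087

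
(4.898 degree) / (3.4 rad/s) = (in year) 7.973e-10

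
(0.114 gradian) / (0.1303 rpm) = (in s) 0.1312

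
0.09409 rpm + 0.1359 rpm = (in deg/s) 1.38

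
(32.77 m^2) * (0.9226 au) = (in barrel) 2.845e+13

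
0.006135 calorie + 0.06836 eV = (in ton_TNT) 6.135e-12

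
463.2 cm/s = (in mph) 10.36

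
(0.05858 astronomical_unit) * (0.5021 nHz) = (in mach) 0.01292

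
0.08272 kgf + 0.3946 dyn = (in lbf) 0.1824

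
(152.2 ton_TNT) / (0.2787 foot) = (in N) 7.496e+12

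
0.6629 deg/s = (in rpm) 0.1105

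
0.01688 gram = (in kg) 1.688e-05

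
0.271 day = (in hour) 6.504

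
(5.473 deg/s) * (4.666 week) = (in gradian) 1.716e+07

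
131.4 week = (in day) 919.8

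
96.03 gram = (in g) 96.03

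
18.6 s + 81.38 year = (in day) 2.97e+04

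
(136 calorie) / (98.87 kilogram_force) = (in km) 0.0005869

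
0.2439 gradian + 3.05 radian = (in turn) 0.486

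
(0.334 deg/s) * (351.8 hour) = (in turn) 1175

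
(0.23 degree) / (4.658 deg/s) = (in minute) 0.000823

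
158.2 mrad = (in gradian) 10.07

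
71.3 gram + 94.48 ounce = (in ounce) 97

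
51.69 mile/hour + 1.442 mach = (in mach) 1.51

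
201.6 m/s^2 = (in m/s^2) 201.6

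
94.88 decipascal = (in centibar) 0.009488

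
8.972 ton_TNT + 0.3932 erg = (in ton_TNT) 8.972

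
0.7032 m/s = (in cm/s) 70.32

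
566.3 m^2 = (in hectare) 0.05663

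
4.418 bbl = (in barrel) 4.418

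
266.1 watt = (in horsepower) 0.3568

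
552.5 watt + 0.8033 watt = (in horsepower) 0.742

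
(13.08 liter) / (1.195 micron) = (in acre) 2.705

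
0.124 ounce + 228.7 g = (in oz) 8.191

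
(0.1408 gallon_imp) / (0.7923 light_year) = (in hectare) 8.539e-24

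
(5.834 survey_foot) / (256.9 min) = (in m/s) 0.0001154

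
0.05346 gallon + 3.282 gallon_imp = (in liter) 15.12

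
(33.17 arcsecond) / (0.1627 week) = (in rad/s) 1.634e-09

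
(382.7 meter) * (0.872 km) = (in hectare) 33.37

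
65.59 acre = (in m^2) 2.654e+05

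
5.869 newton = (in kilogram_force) 0.5985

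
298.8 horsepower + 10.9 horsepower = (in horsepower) 309.7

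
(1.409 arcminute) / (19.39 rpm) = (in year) 6.401e-12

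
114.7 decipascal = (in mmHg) 0.08603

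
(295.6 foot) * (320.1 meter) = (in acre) 7.127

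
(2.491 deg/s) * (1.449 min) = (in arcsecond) 7.796e+05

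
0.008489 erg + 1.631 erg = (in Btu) 1.554e-10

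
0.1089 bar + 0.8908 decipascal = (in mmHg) 81.68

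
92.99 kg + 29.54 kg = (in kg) 122.5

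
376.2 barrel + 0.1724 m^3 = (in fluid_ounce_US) 2.028e+06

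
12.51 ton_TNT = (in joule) 5.234e+10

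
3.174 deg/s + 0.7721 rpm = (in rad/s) 0.1363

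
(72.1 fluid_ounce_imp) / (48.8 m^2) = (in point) 0.119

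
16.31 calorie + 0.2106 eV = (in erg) 6.824e+08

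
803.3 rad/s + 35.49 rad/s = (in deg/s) 4.806e+04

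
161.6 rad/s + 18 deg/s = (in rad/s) 161.9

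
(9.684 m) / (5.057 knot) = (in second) 3.722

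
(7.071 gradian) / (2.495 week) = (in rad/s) 7.361e-08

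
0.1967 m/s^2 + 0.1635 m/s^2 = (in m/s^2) 0.3602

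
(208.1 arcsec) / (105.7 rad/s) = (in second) 9.545e-06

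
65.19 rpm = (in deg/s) 391.1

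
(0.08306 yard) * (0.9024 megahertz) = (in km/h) 2.467e+05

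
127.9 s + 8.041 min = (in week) 0.001009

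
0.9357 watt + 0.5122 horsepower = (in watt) 382.9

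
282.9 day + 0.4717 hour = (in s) 2.444e+07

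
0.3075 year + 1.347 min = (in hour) 2694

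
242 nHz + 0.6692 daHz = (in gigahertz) 6.692e-09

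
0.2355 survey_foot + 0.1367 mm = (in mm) 71.92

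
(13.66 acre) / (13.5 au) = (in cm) 2.737e-06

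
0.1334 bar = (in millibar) 133.4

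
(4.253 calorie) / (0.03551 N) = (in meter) 501.1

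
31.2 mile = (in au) 3.356e-07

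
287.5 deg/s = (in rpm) 47.92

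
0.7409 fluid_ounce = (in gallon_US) 0.005788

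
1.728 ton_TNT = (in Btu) 6.853e+06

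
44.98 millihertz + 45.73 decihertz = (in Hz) 4.618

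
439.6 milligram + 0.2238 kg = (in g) 224.2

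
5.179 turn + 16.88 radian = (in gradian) 3146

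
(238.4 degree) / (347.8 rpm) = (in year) 3.623e-09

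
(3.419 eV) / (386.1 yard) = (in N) 1.552e-21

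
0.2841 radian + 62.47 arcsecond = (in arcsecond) 5.866e+04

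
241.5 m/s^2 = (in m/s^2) 241.5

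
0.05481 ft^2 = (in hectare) 5.092e-07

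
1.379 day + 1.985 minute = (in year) 0.003782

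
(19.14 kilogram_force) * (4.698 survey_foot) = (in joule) 268.8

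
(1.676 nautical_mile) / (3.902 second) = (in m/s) 795.5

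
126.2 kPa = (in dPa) 1.262e+06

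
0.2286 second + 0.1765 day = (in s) 1.525e+04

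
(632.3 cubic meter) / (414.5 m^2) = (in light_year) 1.612e-16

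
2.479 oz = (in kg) 0.07028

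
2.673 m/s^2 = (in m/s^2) 2.673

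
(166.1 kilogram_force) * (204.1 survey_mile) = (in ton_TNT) 0.1279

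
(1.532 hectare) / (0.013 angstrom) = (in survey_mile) 7.323e+12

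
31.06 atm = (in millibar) 3.147e+04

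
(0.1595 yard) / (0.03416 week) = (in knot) 1.372e-05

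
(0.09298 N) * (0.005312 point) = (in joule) 1.742e-07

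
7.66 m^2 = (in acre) 0.001893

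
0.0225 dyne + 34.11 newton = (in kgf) 3.478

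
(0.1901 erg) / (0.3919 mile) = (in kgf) 3.074e-12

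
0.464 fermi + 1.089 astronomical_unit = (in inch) 6.414e+12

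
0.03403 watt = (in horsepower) 4.563e-05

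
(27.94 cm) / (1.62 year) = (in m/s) 5.469e-09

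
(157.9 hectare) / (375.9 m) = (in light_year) 4.44e-13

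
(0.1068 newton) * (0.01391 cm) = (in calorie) 3.551e-06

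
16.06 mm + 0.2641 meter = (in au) 1.873e-12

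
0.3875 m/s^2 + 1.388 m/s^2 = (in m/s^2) 1.775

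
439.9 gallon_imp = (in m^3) 2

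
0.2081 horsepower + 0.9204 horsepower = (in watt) 841.5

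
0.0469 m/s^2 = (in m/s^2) 0.0469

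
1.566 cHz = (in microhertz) 1.566e+04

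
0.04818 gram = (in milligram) 48.18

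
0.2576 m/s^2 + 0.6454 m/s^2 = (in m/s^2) 0.903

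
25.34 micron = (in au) 1.694e-16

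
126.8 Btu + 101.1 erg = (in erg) 1.338e+12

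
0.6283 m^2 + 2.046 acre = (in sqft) 8.913e+04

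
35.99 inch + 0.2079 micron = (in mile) 0.000568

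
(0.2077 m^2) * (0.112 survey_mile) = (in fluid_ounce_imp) 1.318e+06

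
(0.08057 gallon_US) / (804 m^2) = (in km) 3.793e-10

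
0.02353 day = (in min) 33.88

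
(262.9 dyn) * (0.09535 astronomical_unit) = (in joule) 3.75e+07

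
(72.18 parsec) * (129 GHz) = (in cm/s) 2.873e+31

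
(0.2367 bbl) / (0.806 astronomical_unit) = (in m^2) 3.121e-13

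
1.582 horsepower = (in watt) 1180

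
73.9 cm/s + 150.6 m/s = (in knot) 294.2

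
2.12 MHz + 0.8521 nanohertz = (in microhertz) 2.12e+12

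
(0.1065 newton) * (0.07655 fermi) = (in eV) 50.88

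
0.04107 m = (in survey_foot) 0.1347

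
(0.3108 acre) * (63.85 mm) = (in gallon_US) 2.122e+04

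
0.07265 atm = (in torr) 55.21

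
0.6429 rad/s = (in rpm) 6.139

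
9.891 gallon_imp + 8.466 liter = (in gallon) 14.12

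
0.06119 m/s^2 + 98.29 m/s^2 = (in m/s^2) 98.35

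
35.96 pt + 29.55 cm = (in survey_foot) 1.011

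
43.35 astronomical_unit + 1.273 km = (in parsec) 0.0002102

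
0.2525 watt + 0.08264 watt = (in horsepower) 0.0004494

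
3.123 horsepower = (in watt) 2329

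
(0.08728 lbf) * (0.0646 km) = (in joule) 25.08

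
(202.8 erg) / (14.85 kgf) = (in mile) 8.653e-11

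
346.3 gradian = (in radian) 5.44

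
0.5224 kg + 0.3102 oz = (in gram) 531.2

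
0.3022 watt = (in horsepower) 0.0004053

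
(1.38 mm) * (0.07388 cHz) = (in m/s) 1.02e-06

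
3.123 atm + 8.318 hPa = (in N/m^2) 3.173e+05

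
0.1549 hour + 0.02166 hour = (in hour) 0.1766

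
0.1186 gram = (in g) 0.1186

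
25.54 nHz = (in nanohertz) 25.54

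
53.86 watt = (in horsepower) 0.07223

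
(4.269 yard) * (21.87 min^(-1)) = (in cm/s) 142.3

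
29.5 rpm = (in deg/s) 177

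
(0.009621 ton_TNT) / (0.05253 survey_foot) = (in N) 2.514e+09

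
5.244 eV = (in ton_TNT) 2.008e-28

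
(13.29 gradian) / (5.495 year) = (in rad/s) 1.205e-09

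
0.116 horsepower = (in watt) 86.5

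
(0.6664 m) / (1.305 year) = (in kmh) 5.829e-08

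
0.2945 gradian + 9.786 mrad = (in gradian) 0.9175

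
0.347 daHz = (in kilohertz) 0.00347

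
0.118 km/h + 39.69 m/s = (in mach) 0.1167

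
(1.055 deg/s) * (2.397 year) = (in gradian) 8.861e+07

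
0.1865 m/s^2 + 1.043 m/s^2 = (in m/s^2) 1.229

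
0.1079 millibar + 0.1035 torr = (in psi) 0.003566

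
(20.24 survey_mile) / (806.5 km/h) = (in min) 2.423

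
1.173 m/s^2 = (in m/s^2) 1.173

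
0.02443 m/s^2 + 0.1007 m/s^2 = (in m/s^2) 0.1251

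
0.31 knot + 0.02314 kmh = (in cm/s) 16.59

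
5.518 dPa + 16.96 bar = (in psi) 246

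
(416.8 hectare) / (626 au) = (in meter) 4.451e-08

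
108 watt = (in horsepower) 0.1448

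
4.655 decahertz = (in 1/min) 2793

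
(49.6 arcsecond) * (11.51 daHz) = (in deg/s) 1.586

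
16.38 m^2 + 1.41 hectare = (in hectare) 1.412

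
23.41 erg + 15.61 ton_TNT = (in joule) 6.531e+10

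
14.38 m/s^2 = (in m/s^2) 14.38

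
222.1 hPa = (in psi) 3.221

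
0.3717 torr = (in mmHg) 0.3717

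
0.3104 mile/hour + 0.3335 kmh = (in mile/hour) 0.5176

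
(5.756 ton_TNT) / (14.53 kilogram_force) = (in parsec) 5.477e-09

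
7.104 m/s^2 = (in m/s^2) 7.104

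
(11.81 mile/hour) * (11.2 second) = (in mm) 5.913e+04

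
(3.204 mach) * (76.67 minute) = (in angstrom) 5.019e+16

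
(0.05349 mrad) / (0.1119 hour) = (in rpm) 1.268e-06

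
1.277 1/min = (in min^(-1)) 1.277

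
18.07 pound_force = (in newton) 80.38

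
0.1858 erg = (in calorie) 4.441e-09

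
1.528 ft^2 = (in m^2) 0.142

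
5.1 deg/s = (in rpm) 0.85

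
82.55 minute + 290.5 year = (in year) 290.5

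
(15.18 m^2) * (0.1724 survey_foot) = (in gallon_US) 210.7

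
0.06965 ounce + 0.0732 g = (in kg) 0.002048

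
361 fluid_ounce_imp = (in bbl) 0.06452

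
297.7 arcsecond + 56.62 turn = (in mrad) 3.558e+05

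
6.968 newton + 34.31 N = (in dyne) 4.128e+06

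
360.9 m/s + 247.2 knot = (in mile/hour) 1092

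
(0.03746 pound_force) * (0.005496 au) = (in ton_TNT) 0.03274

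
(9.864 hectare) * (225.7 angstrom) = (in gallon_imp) 0.4897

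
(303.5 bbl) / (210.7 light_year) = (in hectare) 2.421e-21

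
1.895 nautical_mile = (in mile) 2.181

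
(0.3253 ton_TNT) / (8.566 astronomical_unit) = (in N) 0.001062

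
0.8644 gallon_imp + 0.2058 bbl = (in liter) 36.65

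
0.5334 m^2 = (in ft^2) 5.741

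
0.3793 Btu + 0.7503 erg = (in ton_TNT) 9.565e-08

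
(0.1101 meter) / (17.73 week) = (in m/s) 1.027e-08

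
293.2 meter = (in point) 8.311e+05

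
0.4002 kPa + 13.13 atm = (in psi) 193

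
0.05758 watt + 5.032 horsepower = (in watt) 3752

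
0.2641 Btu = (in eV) 1.739e+21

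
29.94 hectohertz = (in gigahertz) 2.994e-06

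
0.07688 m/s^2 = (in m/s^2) 0.07688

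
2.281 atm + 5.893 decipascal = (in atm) 2.281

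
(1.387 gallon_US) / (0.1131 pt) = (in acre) 0.03252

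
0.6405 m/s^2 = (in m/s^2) 0.6405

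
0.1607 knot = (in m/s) 0.08267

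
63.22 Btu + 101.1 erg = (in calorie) 1.594e+04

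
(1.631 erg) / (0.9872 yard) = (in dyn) 0.01807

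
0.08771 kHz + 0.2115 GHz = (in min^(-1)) 1.269e+10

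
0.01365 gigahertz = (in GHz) 0.01365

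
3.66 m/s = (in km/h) 13.18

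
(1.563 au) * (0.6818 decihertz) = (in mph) 3.566e+10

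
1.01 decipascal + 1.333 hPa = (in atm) 0.001317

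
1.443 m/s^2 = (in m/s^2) 1.443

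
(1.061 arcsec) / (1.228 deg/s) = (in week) 3.968e-10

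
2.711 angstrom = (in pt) 7.685e-07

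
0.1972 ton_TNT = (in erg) 8.251e+15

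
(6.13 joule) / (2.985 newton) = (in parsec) 6.655e-17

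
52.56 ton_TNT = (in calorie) 5.256e+10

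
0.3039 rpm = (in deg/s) 1.823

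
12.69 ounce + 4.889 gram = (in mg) 3.646e+05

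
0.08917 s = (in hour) 2.477e-05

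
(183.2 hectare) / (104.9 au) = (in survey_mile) 7.254e-11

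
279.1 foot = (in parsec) 2.757e-15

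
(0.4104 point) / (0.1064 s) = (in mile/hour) 0.003044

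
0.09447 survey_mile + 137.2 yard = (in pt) 7.866e+05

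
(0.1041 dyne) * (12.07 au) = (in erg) 1.88e+13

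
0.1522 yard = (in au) 9.303e-13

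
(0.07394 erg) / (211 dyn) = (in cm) 0.0003504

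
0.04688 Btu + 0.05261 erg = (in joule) 49.46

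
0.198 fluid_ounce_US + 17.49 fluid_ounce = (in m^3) 0.0005231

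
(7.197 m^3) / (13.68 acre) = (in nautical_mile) 7.02e-08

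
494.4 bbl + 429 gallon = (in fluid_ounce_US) 2.713e+06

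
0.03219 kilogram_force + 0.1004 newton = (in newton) 0.4161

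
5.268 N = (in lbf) 1.184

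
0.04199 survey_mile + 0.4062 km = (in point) 1.343e+06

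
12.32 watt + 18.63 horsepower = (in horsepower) 18.65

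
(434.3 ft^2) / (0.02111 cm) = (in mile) 118.8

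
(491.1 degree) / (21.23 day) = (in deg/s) 0.0002677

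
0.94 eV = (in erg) 1.506e-12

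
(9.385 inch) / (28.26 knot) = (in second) 0.0164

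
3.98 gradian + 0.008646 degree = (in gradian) 3.99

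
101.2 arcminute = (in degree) 1.687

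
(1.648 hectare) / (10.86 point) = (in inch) 1.694e+08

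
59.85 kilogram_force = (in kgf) 59.85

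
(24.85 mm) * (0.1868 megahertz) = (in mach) 13.63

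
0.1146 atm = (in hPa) 116.1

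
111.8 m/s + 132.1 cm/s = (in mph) 253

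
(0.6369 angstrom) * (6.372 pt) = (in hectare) 1.432e-17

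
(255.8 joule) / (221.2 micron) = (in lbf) 2.6e+05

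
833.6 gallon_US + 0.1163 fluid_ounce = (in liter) 3156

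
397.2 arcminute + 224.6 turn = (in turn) 224.6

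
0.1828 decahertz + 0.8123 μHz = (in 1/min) 109.7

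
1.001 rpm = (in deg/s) 6.006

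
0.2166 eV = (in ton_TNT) 8.294e-30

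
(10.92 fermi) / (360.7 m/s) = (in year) 9.6e-25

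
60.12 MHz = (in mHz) 6.012e+10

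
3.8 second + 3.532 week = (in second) 2.136e+06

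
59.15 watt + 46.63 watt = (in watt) 105.8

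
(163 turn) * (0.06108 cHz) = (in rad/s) 0.6256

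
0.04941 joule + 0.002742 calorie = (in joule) 0.06088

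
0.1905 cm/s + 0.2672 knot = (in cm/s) 13.94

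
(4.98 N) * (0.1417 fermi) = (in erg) 7.057e-09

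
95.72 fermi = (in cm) 9.572e-12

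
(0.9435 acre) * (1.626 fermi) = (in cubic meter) 6.208e-12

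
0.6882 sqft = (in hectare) 6.394e-06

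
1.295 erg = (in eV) 8.083e+11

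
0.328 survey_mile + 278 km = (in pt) 7.895e+08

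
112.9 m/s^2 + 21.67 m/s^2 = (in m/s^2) 134.6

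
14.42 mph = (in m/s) 6.446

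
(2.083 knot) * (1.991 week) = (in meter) 1.29e+06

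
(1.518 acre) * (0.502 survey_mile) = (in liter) 4.963e+09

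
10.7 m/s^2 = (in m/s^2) 10.7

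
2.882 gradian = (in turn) 0.007205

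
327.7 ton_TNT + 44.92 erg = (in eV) 8.558e+30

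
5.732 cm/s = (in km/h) 0.2064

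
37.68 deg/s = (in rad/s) 0.6576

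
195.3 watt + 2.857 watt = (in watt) 198.2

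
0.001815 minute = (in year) 3.453e-09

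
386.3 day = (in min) 5.563e+05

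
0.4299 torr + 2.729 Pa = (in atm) 0.0005926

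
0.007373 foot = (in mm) 2.247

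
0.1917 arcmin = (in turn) 8.875e-06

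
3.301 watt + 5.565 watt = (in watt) 8.866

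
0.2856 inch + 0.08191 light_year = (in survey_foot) 2.542e+15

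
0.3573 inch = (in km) 9.075e-06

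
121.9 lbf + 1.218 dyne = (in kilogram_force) 55.29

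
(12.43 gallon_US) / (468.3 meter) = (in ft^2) 0.001082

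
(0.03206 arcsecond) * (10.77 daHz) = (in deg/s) 0.0009591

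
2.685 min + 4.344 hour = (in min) 263.3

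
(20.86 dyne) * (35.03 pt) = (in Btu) 2.443e-09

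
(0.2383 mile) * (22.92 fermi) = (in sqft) 9.461e-11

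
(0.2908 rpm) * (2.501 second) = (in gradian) 4.849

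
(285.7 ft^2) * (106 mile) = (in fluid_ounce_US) 1.531e+11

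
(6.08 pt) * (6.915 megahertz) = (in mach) 43.56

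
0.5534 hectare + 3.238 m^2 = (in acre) 1.368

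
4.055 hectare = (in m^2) 4.055e+04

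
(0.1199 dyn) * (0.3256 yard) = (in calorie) 8.532e-08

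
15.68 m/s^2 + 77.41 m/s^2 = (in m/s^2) 93.09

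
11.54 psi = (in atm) 0.7853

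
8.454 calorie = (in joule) 35.37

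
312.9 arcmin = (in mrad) 91.02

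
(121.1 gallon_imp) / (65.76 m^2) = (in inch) 0.3296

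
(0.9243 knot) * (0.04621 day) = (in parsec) 6.152e-14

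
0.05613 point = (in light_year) 2.093e-21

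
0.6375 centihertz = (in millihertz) 6.375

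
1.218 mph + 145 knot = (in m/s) 75.14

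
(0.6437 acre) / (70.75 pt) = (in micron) 1.044e+11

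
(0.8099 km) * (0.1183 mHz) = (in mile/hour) 0.2143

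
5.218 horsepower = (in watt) 3891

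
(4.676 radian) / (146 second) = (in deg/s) 1.835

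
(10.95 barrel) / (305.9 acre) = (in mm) 0.001406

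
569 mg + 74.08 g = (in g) 74.65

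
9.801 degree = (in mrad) 171.1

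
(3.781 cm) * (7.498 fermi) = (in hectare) 2.835e-20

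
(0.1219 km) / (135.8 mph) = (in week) 3.32e-06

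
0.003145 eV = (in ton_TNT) 1.204e-31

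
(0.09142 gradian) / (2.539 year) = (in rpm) 1.713e-10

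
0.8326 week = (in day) 5.828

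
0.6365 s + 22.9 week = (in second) 1.385e+07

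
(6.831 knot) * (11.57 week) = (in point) 6.971e+10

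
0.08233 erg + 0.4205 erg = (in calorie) 1.202e-08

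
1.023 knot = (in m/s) 0.5263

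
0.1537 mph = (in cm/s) 6.871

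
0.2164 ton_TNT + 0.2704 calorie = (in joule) 9.054e+08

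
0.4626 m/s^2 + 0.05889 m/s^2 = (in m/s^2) 0.5215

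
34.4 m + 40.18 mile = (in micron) 6.47e+10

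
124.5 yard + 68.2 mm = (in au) 7.614e-10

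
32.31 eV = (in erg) 5.177e-11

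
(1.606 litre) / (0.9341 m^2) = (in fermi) 1.719e+12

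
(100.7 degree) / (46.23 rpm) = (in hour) 0.0001008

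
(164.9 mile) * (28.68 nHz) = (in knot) 0.01479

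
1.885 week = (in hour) 316.7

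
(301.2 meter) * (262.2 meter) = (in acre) 19.52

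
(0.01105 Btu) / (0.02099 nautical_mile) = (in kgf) 0.03058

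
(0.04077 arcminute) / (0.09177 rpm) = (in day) 1.428e-08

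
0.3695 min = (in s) 22.17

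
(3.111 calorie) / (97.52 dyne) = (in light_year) 1.411e-12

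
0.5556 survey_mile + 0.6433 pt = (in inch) 3.52e+04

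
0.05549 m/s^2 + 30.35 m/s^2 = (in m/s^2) 30.41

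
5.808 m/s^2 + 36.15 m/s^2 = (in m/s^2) 41.96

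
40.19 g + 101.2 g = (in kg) 0.1414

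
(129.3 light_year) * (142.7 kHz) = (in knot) 3.393e+23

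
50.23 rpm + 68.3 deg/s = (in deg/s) 369.7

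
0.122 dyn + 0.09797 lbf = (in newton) 0.4358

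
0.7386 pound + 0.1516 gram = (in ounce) 11.82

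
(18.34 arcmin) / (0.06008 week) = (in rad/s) 1.468e-07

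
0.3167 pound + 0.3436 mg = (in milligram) 1.437e+05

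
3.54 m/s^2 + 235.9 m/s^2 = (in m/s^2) 239.4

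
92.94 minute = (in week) 0.00922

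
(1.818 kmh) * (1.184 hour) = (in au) 1.439e-08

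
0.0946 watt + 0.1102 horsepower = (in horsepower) 0.1103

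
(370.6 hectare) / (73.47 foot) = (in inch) 6.515e+06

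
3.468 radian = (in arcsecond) 7.153e+05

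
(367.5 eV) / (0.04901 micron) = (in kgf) 1.225e-10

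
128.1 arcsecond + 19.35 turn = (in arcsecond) 2.508e+07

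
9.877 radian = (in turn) 1.572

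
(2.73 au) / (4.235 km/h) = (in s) 3.472e+11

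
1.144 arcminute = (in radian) 0.0003328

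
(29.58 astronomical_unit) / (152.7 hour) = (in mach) 2.364e+04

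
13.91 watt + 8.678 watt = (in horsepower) 0.03029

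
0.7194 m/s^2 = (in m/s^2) 0.7194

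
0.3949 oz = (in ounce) 0.3949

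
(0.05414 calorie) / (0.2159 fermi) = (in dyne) 1.049e+20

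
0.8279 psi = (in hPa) 57.08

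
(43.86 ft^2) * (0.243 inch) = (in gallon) 6.644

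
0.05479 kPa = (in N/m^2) 54.79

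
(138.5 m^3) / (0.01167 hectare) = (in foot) 3.894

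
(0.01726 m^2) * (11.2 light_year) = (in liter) 1.829e+18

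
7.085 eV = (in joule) 1.135e-18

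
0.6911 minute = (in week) 6.856e-05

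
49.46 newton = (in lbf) 11.12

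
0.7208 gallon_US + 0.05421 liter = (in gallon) 0.7351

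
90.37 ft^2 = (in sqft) 90.37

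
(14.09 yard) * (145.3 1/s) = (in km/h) 6739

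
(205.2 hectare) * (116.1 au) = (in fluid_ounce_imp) 1.254e+24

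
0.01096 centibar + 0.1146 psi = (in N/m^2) 801.1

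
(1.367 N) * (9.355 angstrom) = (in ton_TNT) 3.056e-19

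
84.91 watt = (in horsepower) 0.1139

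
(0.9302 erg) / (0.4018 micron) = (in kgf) 0.02361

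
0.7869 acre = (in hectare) 0.3184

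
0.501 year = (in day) 182.9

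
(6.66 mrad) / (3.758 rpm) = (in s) 0.01692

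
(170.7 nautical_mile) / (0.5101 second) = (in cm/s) 6.198e+07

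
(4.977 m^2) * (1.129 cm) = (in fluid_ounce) 1900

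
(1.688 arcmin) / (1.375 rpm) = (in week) 5.638e-09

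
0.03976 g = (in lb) 8.766e-05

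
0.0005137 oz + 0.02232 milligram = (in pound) 3.216e-05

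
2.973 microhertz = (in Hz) 2.973e-06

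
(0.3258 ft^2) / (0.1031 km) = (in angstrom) 2.936e+06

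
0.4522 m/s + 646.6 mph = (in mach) 0.8502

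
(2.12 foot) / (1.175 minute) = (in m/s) 0.009166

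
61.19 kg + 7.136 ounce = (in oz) 2166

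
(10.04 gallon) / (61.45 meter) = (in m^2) 0.0006185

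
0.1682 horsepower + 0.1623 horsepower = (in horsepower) 0.3305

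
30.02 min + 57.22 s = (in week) 0.003073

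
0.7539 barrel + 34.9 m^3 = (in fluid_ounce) 1.184e+06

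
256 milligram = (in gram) 0.256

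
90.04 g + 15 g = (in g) 105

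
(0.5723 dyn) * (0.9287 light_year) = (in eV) 3.138e+29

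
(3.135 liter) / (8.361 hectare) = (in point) 0.0001063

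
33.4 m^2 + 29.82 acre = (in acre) 29.83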